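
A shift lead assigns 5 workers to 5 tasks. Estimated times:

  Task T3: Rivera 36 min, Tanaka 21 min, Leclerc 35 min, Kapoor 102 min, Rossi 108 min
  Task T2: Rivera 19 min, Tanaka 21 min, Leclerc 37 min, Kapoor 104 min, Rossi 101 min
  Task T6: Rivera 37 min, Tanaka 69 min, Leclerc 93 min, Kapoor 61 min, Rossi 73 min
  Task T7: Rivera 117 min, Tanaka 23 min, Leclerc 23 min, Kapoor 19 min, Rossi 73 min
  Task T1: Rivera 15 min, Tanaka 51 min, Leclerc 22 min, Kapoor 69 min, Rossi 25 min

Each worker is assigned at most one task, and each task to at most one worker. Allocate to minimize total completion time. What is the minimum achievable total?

Min total: 137 min

Optimal: Rivera→Task T6 (37 min), Tanaka→Task T2 (21 min), Leclerc→Task T3 (35 min), Kapoor→Task T7 (19 min), Rossi→Task T1 (25 min) — total 37+21+35+19+25 = 137 min.
Row-greedy (each worker in turn takes its cheapest remaining task) gives 221 min, worse by 84.
Swapping Tanaka↔Rossi (Tanaka→Task T1 51 min, Rossi→Task T2 101 min) adds 106.
Every other assignment is strictly worse.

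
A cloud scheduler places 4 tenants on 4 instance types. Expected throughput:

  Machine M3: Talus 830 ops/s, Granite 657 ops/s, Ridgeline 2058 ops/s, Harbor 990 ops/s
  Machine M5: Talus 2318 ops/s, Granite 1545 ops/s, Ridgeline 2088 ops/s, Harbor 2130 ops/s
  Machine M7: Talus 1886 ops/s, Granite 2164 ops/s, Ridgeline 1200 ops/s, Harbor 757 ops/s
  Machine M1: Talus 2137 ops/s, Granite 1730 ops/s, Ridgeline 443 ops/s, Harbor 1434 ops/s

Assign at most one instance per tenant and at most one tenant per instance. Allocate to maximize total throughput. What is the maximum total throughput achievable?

Maximum total: 8489 ops/s

Treat this as an assignment problem: match each tenant to one instance.
Optimal: Talus→Machine M1 (2137 ops/s), Granite→Machine M7 (2164 ops/s), Ridgeline→Machine M3 (2058 ops/s), Harbor→Machine M5 (2130 ops/s) — total 2137+2164+2058+2130 = 8489 ops/s.
Row-greedy (each tenant in turn takes its best remaining instance) gives 7974 ops/s, worse by 515.
Swapping Talus↔Ridgeline (Talus→Machine M3 830 ops/s, Ridgeline→Machine M1 443 ops/s) loses 2922.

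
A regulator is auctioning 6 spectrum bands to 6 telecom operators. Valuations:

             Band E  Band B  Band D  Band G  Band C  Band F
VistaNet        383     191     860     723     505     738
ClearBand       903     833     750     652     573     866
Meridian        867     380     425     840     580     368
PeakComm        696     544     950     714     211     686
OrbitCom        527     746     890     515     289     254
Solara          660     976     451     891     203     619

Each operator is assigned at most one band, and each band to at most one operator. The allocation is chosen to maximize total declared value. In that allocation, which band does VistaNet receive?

This is a one-to-one assignment (maximum-weight bipartite matching).
Optimal: VistaNet→Band C ($505M), ClearBand→Band F ($866M), Meridian→Band E ($867M), PeakComm→Band D ($950M), OrbitCom→Band B ($746M), Solara→Band G ($891M) — total 505+866+867+950+746+891 = $4825M.
Row-greedy (each operator in turn takes its best remaining band) gives $4238M, worse by 587.
Swapping Meridian↔VistaNet (Meridian→Band C $580M, VistaNet→Band E $383M) loses 409.
Every other assignment is strictly worse.
VistaNet's own top band is Band D ($860M), but forcing VistaNet→Band D and reassigning the rest optimally gives only $4666M — worse by 159.

VistaNet receives Band C.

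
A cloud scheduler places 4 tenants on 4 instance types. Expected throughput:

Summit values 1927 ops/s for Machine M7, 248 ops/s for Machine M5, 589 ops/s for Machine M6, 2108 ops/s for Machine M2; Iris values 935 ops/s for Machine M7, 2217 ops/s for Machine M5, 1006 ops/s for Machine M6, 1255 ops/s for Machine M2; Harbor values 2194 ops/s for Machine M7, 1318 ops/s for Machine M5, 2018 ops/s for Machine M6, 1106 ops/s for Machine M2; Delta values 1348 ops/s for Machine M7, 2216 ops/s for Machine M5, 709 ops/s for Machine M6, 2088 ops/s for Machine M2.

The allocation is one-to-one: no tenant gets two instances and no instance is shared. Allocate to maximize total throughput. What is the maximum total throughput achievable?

Max total: 8250 ops/s

Treat this as an assignment problem: match each tenant to one instance.
Optimal: Summit→Machine M7 (1927 ops/s), Iris→Machine M5 (2217 ops/s), Harbor→Machine M6 (2018 ops/s), Delta→Machine M2 (2088 ops/s) — total 1927+2217+2018+2088 = 8250 ops/s.
Column-greedy (each instance in turn goes to its best remaining tenant) gives 7228 ops/s, worse by 1022.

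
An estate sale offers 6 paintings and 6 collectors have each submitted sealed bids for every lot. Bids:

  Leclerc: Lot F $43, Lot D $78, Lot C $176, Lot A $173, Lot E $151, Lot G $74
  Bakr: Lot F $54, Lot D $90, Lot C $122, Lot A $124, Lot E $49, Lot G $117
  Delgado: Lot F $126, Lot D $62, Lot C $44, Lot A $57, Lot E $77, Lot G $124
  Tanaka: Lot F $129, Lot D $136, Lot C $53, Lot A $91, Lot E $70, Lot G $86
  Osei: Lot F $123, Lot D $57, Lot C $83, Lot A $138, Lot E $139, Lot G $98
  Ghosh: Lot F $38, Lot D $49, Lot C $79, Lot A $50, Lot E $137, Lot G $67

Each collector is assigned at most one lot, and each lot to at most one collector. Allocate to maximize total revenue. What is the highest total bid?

Optimal: Leclerc→Lot C ($176), Bakr→Lot G ($117), Delgado→Lot F ($126), Tanaka→Lot D ($136), Osei→Lot A ($138), Ghosh→Lot E ($137) — total 176+117+126+136+138+137 = $830.
Row-greedy (each collector in turn takes its best remaining lot) gives $768, worse by 62.
Next-best assignment: Leclerc→Lot C, Bakr→Lot A, Delgado→Lot G, Tanaka→Lot D, Osei→Lot F, Ghosh→Lot E = $820.

Maximum total: $830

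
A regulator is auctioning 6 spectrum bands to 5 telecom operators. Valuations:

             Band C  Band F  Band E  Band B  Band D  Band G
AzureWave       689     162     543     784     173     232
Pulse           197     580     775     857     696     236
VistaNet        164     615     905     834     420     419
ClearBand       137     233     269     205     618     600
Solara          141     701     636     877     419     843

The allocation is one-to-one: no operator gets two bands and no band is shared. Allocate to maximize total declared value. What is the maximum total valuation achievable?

Max total: $3912M

Optimal: AzureWave→Band C ($689M), Pulse→Band B ($857M), VistaNet→Band E ($905M), ClearBand→Band D ($618M), Solara→Band G ($843M) — total 689+857+905+618+843 = $3912M.
Max-entry greedy (repeatedly take the single best remaining cell) gives $3767M, worse by 145.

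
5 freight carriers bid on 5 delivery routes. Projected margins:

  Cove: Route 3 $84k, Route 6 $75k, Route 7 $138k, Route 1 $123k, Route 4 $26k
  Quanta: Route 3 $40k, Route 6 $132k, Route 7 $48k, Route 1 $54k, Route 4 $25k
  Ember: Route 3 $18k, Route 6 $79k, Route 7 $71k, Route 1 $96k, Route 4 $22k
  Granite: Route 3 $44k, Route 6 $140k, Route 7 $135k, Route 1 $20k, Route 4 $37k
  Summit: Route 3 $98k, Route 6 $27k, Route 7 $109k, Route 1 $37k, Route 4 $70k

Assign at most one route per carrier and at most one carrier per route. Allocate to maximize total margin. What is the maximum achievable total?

Optimal: Cove→Route 3 ($84k), Quanta→Route 6 ($132k), Ember→Route 1 ($96k), Granite→Route 7 ($135k), Summit→Route 4 ($70k) — total 84+132+96+135+70 = $517k.
Column-greedy (each route in turn goes to its best remaining carrier) gives $497k, worse by 20.
Swapping Summit↔Quanta (Summit→Route 6 $27k, Quanta→Route 4 $25k) loses 150.

Max total: $517k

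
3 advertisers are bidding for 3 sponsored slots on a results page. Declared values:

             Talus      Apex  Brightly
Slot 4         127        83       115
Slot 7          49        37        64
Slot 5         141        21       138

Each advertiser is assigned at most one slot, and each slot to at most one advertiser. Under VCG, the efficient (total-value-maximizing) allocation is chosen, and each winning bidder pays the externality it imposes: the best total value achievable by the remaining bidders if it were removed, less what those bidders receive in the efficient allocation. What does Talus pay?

Efficient allocation: Talus→Slot 4 ($127), Apex→Slot 7 ($37), Brightly→Slot 5 ($138); total welfare W = $302.
Talus receives Slot 4 at value $127, so the others get W − 127 = $175.
Without Talus: best allocation of the remaining 2 bidders over all 3 slots is Apex→Slot 4 ($83), Brightly→Slot 5 ($138), total $221.
VCG payment = (others' best without Talus) − (others' welfare with Talus) = 221 − 175 = $46.

Talus pays $46.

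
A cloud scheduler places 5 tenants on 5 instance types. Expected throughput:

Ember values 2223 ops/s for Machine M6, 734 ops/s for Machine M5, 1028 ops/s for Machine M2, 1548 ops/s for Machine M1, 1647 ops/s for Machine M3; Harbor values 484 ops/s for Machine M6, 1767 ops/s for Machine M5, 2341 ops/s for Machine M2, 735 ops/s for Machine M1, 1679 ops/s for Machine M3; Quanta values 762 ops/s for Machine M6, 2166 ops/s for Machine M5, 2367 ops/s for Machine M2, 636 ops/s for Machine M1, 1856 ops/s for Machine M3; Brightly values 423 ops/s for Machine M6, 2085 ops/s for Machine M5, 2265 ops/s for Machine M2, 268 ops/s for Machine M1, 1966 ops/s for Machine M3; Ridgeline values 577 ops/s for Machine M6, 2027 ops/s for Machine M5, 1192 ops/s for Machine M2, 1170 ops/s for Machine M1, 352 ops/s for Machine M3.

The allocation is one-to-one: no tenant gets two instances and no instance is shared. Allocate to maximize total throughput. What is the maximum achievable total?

Max total: 9866 ops/s

Optimal: Ember→Machine M6 (2223 ops/s), Harbor→Machine M2 (2341 ops/s), Quanta→Machine M5 (2166 ops/s), Brightly→Machine M3 (1966 ops/s), Ridgeline→Machine M1 (1170 ops/s) — total 2223+2341+2166+1966+1170 = 9866 ops/s.
Max-entry greedy (repeatedly take the single best remaining cell) gives 9524 ops/s, worse by 342.
Next-best assignment: Ember→Machine M6, Harbor→Machine M2, Quanta→Machine M3, Brightly→Machine M5, Ridgeline→Machine M1 = 9675 ops/s.
Swapping Ridgeline↔Brightly (Ridgeline→Machine M3 352 ops/s, Brightly→Machine M1 268 ops/s) loses 2516.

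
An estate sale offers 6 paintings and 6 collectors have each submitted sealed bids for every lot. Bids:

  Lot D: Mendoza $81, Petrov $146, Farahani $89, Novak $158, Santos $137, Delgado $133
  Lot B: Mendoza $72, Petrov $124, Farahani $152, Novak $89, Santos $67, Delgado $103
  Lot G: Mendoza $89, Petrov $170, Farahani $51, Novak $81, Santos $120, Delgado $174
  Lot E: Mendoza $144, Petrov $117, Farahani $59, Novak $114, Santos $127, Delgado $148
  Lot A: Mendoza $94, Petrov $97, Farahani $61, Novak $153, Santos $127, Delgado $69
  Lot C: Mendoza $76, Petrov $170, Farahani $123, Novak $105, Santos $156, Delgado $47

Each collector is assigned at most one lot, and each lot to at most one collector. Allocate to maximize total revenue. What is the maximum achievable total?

This is the linear assignment problem.
Optimal: Mendoza→Lot E ($144), Petrov→Lot C ($170), Farahani→Lot B ($152), Novak→Lot A ($153), Santos→Lot D ($137), Delgado→Lot G ($174) — total 144+170+152+153+137+174 = $930.
Column-greedy (each lot in turn goes to its best remaining collector) gives $925, worse by 5.
Next-best assignment: Mendoza→Lot E, Petrov→Lot D, Farahani→Lot B, Novak→Lot A, Santos→Lot C, Delgado→Lot G = $925.
Every other assignment is strictly worse.

Max total: $930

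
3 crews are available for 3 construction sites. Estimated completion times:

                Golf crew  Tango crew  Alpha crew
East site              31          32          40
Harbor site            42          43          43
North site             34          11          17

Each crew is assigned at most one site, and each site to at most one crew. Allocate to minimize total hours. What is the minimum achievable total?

This is the linear assignment problem.
Optimal: Golf crew→East site (31 hours), Tango crew→North site (11 hours), Alpha crew→Harbor site (43 hours) — total 31+11+43 = 85 hours.
Column-greedy (each site in turn goes to its cheapest remaining crew) gives 91 hours, worse by 6.
Next-best assignment: Golf crew→East site, Tango crew→Harbor site, Alpha crew→North site = 91 hours.
Checked against all permutations: 85 hours is optimal.

Min total: 85 hours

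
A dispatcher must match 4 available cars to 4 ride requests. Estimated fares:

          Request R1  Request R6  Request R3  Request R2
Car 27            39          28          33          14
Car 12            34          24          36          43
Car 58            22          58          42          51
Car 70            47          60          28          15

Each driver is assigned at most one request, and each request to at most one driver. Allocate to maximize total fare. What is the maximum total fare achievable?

Optimal: Car 27→Request R1 ($39), Car 12→Request R3 ($36), Car 58→Request R2 ($51), Car 70→Request R6 ($60) — total 39+36+51+60 = $186.
Row-greedy (each driver in turn takes its best remaining request) gives $168, worse by 18.

Maximum total: $186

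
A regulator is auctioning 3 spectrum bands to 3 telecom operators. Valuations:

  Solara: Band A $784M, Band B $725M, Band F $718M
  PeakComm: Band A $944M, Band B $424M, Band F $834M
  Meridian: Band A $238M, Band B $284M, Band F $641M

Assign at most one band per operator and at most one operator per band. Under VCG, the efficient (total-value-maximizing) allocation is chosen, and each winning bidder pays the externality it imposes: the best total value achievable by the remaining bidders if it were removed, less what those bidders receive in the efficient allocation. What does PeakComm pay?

PeakComm pays $59M.

Efficient allocation: Solara→Band B ($725M), PeakComm→Band A ($944M), Meridian→Band F ($641M); total welfare W = $2310M.
PeakComm receives Band A at value $944M, so the others get W − 944 = $1366M.
Without PeakComm: best allocation of the remaining 2 bidders over all 3 bands is Solara→Band A ($784M), Meridian→Band F ($641M), total $1425M.
VCG payment = (others' best without PeakComm) − (others' welfare with PeakComm) = 1425 − 1366 = $59M.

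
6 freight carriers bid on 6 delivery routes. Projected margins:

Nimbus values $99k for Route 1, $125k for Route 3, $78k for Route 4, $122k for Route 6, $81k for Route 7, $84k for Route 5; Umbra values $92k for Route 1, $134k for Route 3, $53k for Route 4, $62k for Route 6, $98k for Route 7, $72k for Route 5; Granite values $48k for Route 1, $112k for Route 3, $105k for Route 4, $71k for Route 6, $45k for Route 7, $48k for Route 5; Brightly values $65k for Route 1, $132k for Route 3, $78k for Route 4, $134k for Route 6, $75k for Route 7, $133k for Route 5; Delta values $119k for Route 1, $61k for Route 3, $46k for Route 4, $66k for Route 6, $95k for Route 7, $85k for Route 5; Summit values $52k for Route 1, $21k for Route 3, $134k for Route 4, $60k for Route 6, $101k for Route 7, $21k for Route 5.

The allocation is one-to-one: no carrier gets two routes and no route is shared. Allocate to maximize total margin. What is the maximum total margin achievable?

Maximum total: $718k

Optimal: Nimbus→Route 6 ($122k), Umbra→Route 7 ($98k), Granite→Route 3 ($112k), Brightly→Route 5 ($133k), Delta→Route 1 ($119k), Summit→Route 4 ($134k) — total 122+98+112+133+119+134 = $718k.
Row-greedy (each carrier in turn takes its best remaining route) gives $602k, worse by 116.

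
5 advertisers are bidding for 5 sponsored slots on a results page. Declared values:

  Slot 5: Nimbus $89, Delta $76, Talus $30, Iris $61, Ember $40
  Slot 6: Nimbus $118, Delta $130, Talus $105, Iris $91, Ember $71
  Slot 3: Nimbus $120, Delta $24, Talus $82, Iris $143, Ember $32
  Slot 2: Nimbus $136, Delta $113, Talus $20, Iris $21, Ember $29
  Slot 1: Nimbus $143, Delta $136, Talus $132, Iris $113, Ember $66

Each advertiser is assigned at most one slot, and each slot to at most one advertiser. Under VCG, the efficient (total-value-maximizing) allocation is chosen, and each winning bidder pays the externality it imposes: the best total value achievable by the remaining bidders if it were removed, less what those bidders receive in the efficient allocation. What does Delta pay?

Delta pays $31.

Efficient allocation: Nimbus→Slot 2 ($136), Delta→Slot 6 ($130), Talus→Slot 1 ($132), Iris→Slot 3 ($143), Ember→Slot 5 ($40); total welfare W = $581.
Delta receives Slot 6 at value $130, so the others get W − 130 = $451.
Without Delta: best allocation of the remaining 4 bidders over all 5 slots is Nimbus→Slot 2 ($136), Talus→Slot 1 ($132), Iris→Slot 3 ($143), Ember→Slot 6 ($71), total $482.
VCG payment = (others' best without Delta) − (others' welfare with Delta) = 482 − 451 = $31.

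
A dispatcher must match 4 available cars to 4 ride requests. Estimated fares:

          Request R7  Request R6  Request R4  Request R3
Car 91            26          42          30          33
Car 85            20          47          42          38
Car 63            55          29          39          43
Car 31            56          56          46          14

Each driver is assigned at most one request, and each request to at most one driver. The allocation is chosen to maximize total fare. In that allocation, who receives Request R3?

Car 91 receives Request R3.

Optimal: Car 91→Request R3 ($33), Car 85→Request R4 ($42), Car 63→Request R7 ($55), Car 31→Request R6 ($56) — total 33+42+55+56 = $186.
Max-entry greedy (repeatedly take the single best remaining cell) gives $176, worse by 10.
Next-best assignment: Car 91→Request R6, Car 85→Request R4, Car 63→Request R3, Car 31→Request R7 = $183.
Every other assignment is strictly worse.
Car 91's own top request is Request R6 ($42), but forcing Car 91→Request R6 and reassigning the rest optimally gives only $183 — worse by 3.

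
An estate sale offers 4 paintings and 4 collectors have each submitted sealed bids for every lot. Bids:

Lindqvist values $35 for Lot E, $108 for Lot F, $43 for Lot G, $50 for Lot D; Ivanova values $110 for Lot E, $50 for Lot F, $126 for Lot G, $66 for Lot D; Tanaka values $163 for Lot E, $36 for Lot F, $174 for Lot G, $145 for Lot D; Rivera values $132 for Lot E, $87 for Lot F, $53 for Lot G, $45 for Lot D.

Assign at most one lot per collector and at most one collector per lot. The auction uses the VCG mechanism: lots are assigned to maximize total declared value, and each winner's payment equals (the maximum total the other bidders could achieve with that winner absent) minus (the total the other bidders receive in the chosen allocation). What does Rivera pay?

Rivera pays $18.

Efficient allocation: Lindqvist→Lot F ($108), Ivanova→Lot G ($126), Tanaka→Lot D ($145), Rivera→Lot E ($132); total welfare W = $511.
Rivera receives Lot E at value $132, so the others get W − 132 = $379.
Without Rivera: best allocation of the remaining 3 bidders over all 4 lots is Lindqvist→Lot F ($108), Ivanova→Lot G ($126), Tanaka→Lot E ($163), total $397.
VCG payment = (others' best without Rivera) − (others' welfare with Rivera) = 397 − 379 = $18.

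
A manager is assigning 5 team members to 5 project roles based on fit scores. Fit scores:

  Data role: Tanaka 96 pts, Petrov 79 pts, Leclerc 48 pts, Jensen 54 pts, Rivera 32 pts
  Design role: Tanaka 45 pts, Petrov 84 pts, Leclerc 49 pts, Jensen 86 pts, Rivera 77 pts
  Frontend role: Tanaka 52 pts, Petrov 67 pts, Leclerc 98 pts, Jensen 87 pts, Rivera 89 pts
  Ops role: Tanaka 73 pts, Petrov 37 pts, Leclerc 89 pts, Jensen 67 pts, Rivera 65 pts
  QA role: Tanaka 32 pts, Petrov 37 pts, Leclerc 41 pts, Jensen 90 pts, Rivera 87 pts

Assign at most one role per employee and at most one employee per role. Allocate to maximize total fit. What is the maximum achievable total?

Maximum total: 448 pts

Optimal: Tanaka→Data role (96 pts), Petrov→Design role (84 pts), Leclerc→Ops role (89 pts), Jensen→QA role (90 pts), Rivera→Frontend role (89 pts) — total 96+84+89+90+89 = 448 pts.
Every other assignment is strictly worse.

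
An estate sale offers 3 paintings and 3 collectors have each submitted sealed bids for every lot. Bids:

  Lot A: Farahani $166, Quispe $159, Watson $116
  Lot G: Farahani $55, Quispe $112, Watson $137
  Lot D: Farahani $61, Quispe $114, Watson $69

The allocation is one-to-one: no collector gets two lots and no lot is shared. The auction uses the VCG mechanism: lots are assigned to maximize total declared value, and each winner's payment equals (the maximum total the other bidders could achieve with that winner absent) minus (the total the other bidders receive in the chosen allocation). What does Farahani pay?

Efficient allocation: Farahani→Lot A ($166), Quispe→Lot D ($114), Watson→Lot G ($137); total welfare W = $417.
Farahani receives Lot A at value $166, so the others get W − 166 = $251.
Without Farahani: best allocation of the remaining 2 bidders over all 3 lots is Quispe→Lot A ($159), Watson→Lot G ($137), total $296.
VCG payment = (others' best without Farahani) − (others' welfare with Farahani) = 296 − 251 = $45.

Farahani pays $45.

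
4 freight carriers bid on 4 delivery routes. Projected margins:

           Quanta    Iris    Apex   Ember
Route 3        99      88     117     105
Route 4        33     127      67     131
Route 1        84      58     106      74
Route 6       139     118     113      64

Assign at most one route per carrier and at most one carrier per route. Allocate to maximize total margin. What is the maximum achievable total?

Max total: $477k

This is a one-to-one assignment (maximum-weight bipartite matching).
Optimal: Quanta→Route 6 ($139k), Iris→Route 4 ($127k), Apex→Route 1 ($106k), Ember→Route 3 ($105k) — total 139+127+106+105 = $477k.
Column-greedy (each route in turn goes to its best remaining carrier) gives $450k, worse by 27.
Swapping Quanta↔Iris (Quanta→Route 4 $33k, Iris→Route 6 $118k) loses 115.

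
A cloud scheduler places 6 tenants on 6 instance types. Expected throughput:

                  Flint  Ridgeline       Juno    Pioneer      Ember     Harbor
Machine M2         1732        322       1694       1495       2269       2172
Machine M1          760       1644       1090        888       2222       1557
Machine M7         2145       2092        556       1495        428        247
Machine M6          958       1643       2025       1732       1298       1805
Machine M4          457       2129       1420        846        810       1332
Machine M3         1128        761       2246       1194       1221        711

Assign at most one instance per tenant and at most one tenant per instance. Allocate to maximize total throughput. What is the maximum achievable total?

Optimal: Flint→Machine M7 (2145 ops/s), Ridgeline→Machine M4 (2129 ops/s), Juno→Machine M3 (2246 ops/s), Pioneer→Machine M6 (1732 ops/s), Ember→Machine M1 (2222 ops/s), Harbor→Machine M2 (2172 ops/s) — total 2145+2129+2246+1732+2222+2172 = 12646 ops/s.
Column-greedy (each instance in turn goes to its best remaining tenant) gives 10609 ops/s, worse by 2037.

Maximum total: 12646 ops/s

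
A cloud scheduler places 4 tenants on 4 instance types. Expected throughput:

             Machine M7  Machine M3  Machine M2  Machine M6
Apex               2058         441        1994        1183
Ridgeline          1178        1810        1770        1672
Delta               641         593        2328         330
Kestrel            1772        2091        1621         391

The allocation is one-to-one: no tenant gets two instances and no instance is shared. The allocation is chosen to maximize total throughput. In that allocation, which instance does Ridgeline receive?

This is a one-to-one assignment (maximum-weight bipartite matching).
Optimal: Apex→Machine M7 (2058 ops/s), Ridgeline→Machine M6 (1672 ops/s), Delta→Machine M2 (2328 ops/s), Kestrel→Machine M3 (2091 ops/s) — total 2058+1672+2328+2091 = 8149 ops/s.
Row-greedy (each tenant in turn takes its best remaining instance) gives 6587 ops/s, worse by 1562.
Next-best assignment: Apex→Machine M6, Ridgeline→Machine M3, Delta→Machine M2, Kestrel→Machine M7 = 7093 ops/s.
Swapping Apex↔Delta (Apex→Machine M2 1994 ops/s, Delta→Machine M7 641 ops/s) loses 1751.
Ridgeline's own top instance is Machine M3 (1810 ops/s), but forcing Ridgeline→Machine M3 and reassigning the rest optimally gives only 7093 ops/s — worse by 1056.

Ridgeline receives Machine M6.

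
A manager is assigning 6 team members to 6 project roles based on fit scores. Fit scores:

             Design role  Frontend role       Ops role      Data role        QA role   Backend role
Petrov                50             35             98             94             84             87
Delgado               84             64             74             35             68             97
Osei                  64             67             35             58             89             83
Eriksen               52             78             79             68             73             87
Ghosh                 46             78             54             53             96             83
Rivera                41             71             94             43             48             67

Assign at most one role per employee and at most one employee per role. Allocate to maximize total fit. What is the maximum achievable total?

Treat this as an assignment problem: match each employee to one role.
Optimal: Petrov→Data role (94 pts), Delgado→Design role (84 pts), Osei→Backend role (83 pts), Eriksen→Frontend role (78 pts), Ghosh→QA role (96 pts), Rivera→Ops role (94 pts) — total 94+84+83+78+96+94 = 529 pts.
Row-greedy (each employee in turn takes its best remaining role) gives 456 pts, worse by 73.
Next-best assignment: Petrov→Data role, Delgado→Design role, Osei→QA role, Eriksen→Backend role, Ghosh→Frontend role, Rivera→Ops role = 526 pts.
Swapping Delgado↔Eriksen (Delgado→Frontend role 64 pts, Eriksen→Design role 52 pts) loses 46.
Every other assignment is strictly worse.

Maximum total: 529 pts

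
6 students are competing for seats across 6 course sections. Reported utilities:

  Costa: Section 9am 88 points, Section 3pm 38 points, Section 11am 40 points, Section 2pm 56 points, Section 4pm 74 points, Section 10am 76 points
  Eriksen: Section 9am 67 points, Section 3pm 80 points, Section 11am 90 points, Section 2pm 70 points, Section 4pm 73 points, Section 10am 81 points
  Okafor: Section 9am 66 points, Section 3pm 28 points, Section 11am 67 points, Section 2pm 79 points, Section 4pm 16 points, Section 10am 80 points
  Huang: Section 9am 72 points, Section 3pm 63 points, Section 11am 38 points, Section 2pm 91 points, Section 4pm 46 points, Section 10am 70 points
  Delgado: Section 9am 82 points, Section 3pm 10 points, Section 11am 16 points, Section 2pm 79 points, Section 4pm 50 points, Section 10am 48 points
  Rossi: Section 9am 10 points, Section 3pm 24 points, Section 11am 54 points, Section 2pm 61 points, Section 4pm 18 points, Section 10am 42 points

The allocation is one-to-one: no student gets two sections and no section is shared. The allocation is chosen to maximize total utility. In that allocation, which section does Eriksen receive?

Optimal: Costa→Section 4pm (74 points), Eriksen→Section 3pm (80 points), Okafor→Section 10am (80 points), Huang→Section 2pm (91 points), Delgado→Section 9am (82 points), Rossi→Section 11am (54 points) — total 74+80+80+91+82+54 = 461 points.
Row-greedy (each student in turn takes its best remaining section) gives 423 points, worse by 38.
Next-best assignment: Costa→Section 4pm, Eriksen→Section 11am, Okafor→Section 10am, Huang→Section 3pm, Delgado→Section 9am, Rossi→Section 2pm = 450 points.
Swapping Delgado↔Huang (Delgado→Section 2pm 79 points, Huang→Section 9am 72 points) loses 22.
Every other assignment is strictly worse.
Eriksen's own top section is Section 11am (90 points), but forcing Eriksen→Section 11am and reassigning the rest optimally gives only 450 points — worse by 11.

Eriksen receives Section 3pm.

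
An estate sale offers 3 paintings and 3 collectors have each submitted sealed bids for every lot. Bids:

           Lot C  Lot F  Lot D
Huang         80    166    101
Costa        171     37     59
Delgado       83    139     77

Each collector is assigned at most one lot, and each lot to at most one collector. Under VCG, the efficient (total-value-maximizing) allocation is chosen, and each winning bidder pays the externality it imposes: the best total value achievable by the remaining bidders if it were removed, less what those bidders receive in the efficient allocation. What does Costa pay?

Efficient allocation: Huang→Lot F ($166), Costa→Lot C ($171), Delgado→Lot D ($77); total welfare W = $414.
Costa receives Lot C at value $171, so the others get W − 171 = $243.
Without Costa: best allocation of the remaining 2 bidders over all 3 lots is Huang→Lot F ($166), Delgado→Lot C ($83), total $249.
VCG payment = (others' best without Costa) − (others' welfare with Costa) = 249 − 243 = $6.

Costa pays $6.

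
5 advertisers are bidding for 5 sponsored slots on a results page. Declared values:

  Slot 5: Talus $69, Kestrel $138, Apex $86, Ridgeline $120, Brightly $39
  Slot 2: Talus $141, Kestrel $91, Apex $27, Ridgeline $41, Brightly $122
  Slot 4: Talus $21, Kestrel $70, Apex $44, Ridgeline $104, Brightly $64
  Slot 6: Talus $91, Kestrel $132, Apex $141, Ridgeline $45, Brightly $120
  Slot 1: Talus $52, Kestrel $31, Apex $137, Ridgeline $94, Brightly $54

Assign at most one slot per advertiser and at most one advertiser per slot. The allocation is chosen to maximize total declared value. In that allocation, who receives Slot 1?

Apex receives Slot 1.

This is the linear assignment problem.
Optimal: Talus→Slot 2 ($141), Kestrel→Slot 5 ($138), Apex→Slot 1 ($137), Ridgeline→Slot 4 ($104), Brightly→Slot 6 ($120) — total 141+138+137+104+120 = $640.
Column-greedy (each slot in turn goes to its best remaining advertiser) gives $578, worse by 62.
Checked against all permutations: $640 is optimal.
Apex's own top slot is Slot 6 ($141), but forcing Apex→Slot 6 and reassigning the rest optimally gives only $578 — worse by 62.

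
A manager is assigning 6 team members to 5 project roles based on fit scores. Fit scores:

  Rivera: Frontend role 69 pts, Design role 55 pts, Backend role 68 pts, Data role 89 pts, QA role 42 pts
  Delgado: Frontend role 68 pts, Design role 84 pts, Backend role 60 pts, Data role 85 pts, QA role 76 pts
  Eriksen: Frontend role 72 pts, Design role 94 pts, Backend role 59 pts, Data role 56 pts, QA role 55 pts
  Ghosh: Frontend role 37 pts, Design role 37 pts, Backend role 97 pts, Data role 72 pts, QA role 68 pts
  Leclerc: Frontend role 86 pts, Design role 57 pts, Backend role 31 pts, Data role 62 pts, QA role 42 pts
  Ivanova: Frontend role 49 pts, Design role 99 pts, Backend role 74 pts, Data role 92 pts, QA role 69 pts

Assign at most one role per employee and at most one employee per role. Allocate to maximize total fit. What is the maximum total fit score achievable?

Treat this as an assignment problem: match each employee to one role.
Optimal: Leclerc→Frontend role (86 pts), Ivanova→Design role (99 pts), Ghosh→Backend role (97 pts), Rivera→Data role (89 pts), Delgado→QA role (76 pts) — total 86+99+97+89+76 = 447 pts.
Row-greedy (each employee in turn takes its best remaining role) gives 384 pts, worse by 63.
Next-best assignment: Leclerc→Frontend role, Eriksen→Design role, Ghosh→Backend role, Ivanova→Data role, Delgado→QA role = 445 pts.
Swapping Delgado↔Rivera (Delgado→Data role 85 pts, Rivera→QA role 42 pts) loses 38.

Maximum total: 447 pts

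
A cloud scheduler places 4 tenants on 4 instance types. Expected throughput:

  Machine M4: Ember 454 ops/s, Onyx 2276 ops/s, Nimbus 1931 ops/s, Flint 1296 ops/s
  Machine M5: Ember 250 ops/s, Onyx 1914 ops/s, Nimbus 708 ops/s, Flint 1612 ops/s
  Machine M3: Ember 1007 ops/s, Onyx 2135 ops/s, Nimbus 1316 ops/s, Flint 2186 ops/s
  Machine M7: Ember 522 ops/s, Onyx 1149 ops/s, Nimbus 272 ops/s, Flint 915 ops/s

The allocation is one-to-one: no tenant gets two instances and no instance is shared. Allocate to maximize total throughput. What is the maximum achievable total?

This is the linear assignment problem.
Optimal: Ember→Machine M7 (522 ops/s), Onyx→Machine M5 (1914 ops/s), Nimbus→Machine M4 (1931 ops/s), Flint→Machine M3 (2186 ops/s) — total 522+1914+1931+2186 = 6553 ops/s.
Next-best assignment: Ember→Machine M7, Onyx→Machine M3, Nimbus→Machine M4, Flint→Machine M5 = 6200 ops/s.
Swapping Flint↔Nimbus (Flint→Machine M4 1296 ops/s, Nimbus→Machine M3 1316 ops/s) loses 1505.

Max total: 6553 ops/s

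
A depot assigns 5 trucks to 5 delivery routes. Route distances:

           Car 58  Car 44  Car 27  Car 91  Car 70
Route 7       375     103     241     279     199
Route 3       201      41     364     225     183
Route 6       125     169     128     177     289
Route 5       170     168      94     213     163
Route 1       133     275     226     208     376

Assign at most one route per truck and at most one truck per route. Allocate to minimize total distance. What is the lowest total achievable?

This is a one-to-one assignment (minimum-cost bipartite matching).
Optimal: Car 58→Route 1 (133 km), Car 44→Route 3 (41 km), Car 27→Route 5 (94 km), Car 91→Route 6 (177 km), Car 70→Route 7 (199 km) — total 133+41+94+177+199 = 644 km.
Column-greedy (each route in turn goes to its cheapest remaining truck) gives 713 km, worse by 69.
Next-best assignment: Car 58→Route 6, Car 44→Route 3, Car 27→Route 5, Car 91→Route 1, Car 70→Route 7 = 667 km.

Minimum total: 644 km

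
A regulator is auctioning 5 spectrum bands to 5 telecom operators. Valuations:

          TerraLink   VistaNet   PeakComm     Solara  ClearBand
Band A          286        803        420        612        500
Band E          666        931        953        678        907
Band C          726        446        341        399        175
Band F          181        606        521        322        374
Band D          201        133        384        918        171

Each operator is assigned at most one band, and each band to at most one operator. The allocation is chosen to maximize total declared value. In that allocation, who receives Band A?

Optimal: TerraLink→Band C ($726M), VistaNet→Band A ($803M), PeakComm→Band F ($521M), Solara→Band D ($918M), ClearBand→Band E ($907M) — total 726+803+521+918+907 = $3875M.
Row-greedy (each operator in turn takes its best remaining band) gives $3596M, worse by 279.
Next-best assignment: TerraLink→Band C, VistaNet→Band A, PeakComm→Band E, Solara→Band D, ClearBand→Band F = $3774M.
VistaNet's own top band is Band E ($931M), but forcing VistaNet→Band E and reassigning the rest optimally gives only $3596M — worse by 279.

VistaNet receives Band A.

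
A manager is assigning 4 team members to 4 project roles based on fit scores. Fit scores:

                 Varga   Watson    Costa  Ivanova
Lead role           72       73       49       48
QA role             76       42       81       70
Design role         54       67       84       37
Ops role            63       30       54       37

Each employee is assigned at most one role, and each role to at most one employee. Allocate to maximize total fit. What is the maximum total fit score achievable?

Maximum total: 290 pts

This is the linear assignment problem.
Optimal: Varga→Ops role (63 pts), Watson→Lead role (73 pts), Costa→Design role (84 pts), Ivanova→QA role (70 pts) — total 63+73+84+70 = 290 pts.
Column-greedy (each role in turn goes to its best remaining employee) gives 245 pts, worse by 45.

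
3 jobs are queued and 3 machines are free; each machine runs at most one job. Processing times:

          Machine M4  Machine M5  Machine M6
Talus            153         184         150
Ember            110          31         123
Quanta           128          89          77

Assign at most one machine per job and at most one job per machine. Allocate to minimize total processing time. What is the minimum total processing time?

Optimal: Talus→Machine M4 (153 min), Ember→Machine M5 (31 min), Quanta→Machine M6 (77 min) — total 153+31+77 = 261 min.
Next-best assignment: Talus→Machine M6, Ember→Machine M5, Quanta→Machine M4 = 309 min.
Every other assignment is strictly worse.

Min total: 261 min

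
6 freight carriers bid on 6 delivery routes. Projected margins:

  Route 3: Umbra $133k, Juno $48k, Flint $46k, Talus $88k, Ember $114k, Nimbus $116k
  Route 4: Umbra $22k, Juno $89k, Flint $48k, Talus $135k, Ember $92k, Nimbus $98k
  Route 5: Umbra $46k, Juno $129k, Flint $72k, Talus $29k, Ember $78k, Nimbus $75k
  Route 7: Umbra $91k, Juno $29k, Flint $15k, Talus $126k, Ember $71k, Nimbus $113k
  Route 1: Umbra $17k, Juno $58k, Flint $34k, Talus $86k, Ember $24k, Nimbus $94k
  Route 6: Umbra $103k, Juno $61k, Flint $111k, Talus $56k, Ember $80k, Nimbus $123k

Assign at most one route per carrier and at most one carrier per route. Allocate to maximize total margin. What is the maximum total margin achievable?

Optimal: Umbra→Route 3 ($133k), Juno→Route 5 ($129k), Flint→Route 6 ($111k), Talus→Route 7 ($126k), Ember→Route 4 ($92k), Nimbus→Route 1 ($94k) — total 133+129+111+126+92+94 = $685k.
Max-entry greedy (repeatedly take the single best remaining cell) gives $625k, worse by 60.
Next-best assignment: Umbra→Route 7, Juno→Route 5, Flint→Route 6, Talus→Route 4, Ember→Route 3, Nimbus→Route 1 = $674k.
Swapping Flint↔Ember (Flint→Route 4 $48k, Ember→Route 6 $80k) loses 75.

Max total: $685k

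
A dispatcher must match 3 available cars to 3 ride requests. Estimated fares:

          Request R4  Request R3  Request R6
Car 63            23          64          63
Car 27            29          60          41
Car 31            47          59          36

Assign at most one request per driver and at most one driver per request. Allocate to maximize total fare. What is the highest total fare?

This is the linear assignment problem.
Optimal: Car 63→Request R6 ($63), Car 27→Request R3 ($60), Car 31→Request R4 ($47) — total 63+60+47 = $170.
Column-greedy (each request in turn goes to its best remaining driver) gives $152, worse by 18.
Swapping Car 63↔Car 27 (Car 63→Request R3 $64, Car 27→Request R6 $41) loses 18.
Every other assignment is strictly worse.

Maximum total: $170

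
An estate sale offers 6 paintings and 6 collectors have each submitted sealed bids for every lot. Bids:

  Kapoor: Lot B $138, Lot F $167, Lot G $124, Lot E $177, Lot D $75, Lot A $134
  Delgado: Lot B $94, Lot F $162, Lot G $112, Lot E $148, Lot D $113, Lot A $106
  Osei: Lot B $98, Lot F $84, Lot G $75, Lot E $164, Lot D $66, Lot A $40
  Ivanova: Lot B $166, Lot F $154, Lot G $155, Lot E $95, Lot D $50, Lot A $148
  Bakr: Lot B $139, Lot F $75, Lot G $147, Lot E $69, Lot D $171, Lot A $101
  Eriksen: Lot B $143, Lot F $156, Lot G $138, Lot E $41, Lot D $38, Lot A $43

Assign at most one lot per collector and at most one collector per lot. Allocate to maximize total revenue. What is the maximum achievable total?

Max total: $935

This is the linear assignment problem.
Optimal: Kapoor→Lot A ($134), Delgado→Lot F ($162), Osei→Lot E ($164), Ivanova→Lot B ($166), Bakr→Lot D ($171), Eriksen→Lot G ($138) — total 134+162+164+166+171+138 = $935.
Column-greedy (each lot in turn goes to its best remaining collector) gives $800, worse by 135.
Next-best assignment: Kapoor→Lot A, Delgado→Lot F, Osei→Lot E, Ivanova→Lot G, Bakr→Lot D, Eriksen→Lot B = $929.
Swapping Osei↔Eriksen (Osei→Lot G $75, Eriksen→Lot E $41) loses 186.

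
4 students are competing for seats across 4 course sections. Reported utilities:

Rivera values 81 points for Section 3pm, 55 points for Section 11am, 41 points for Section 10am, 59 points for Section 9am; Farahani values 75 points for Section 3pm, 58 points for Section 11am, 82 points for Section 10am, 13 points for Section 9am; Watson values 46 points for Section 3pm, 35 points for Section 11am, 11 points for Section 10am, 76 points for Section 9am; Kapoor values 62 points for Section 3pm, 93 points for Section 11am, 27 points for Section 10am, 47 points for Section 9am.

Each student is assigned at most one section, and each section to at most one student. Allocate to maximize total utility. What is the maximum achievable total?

Optimal: Rivera→Section 3pm (81 points), Farahani→Section 10am (82 points), Watson→Section 9am (76 points), Kapoor→Section 11am (93 points) — total 81+82+76+93 = 332 points.
Next-best assignment: Rivera→Section 10am, Farahani→Section 3pm, Watson→Section 9am, Kapoor→Section 11am = 285 points.
Every other assignment is strictly worse.

Max total: 332 points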